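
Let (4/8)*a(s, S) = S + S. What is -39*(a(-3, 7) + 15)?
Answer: -1677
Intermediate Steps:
a(s, S) = 4*S (a(s, S) = 2*(S + S) = 2*(2*S) = 4*S)
-39*(a(-3, 7) + 15) = -39*(4*7 + 15) = -39*(28 + 15) = -39*43 = -1677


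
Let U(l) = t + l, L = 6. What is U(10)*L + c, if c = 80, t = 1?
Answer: 146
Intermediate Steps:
U(l) = 1 + l
U(10)*L + c = (1 + 10)*6 + 80 = 11*6 + 80 = 66 + 80 = 146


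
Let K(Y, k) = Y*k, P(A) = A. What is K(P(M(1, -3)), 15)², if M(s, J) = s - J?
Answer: 3600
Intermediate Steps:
K(P(M(1, -3)), 15)² = ((1 - 1*(-3))*15)² = ((1 + 3)*15)² = (4*15)² = 60² = 3600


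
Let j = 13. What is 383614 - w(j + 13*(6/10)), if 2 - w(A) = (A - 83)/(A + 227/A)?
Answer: 6326113148/16491 ≈ 3.8361e+5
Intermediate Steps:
w(A) = 2 - (-83 + A)/(A + 227/A) (w(A) = 2 - (A - 83)/(A + 227/A) = 2 - (-83 + A)/(A + 227/A))
383614 - w(j + 13*(6/10)) = 383614 - (454 + (13 + 13*(6/10))² + 83*(13 + 13*(6/10)))/(227 + (13 + 13*(6/10))²) = 383614 - (454 + (13 + 13*(6*(⅒)))² + 83*(13 + 13*(6*(⅒))))/(227 + (13 + 13*(6*(⅒)))²) = 383614 - (454 + (13 + 13*(⅗))² + 83*(13 + 13*(⅗)))/(227 + (13 + 13*(⅗))²) = 383614 - (454 + (13 + 39/5)² + 83*(13 + 39/5))/(227 + (13 + 39/5)²) = 383614 - (454 + (104/5)² + 83*(104/5))/(227 + (104/5)²) = 383614 - (454 + 10816/25 + 8632/5)/(227 + 10816/25) = 383614 - 65326/(16491/25*25) = 383614 - 25*65326/(16491*25) = 383614 - 1*65326/16491 = 383614 - 65326/16491 = 6326113148/16491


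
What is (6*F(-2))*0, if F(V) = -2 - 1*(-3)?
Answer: 0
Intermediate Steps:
F(V) = 1 (F(V) = -2 + 3 = 1)
(6*F(-2))*0 = (6*1)*0 = 6*0 = 0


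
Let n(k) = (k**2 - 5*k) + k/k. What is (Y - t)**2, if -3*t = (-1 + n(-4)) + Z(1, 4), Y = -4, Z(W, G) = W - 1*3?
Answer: 484/9 ≈ 53.778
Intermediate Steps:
Z(W, G) = -3 + W (Z(W, G) = W - 3 = -3 + W)
n(k) = 1 + k**2 - 5*k (n(k) = (k**2 - 5*k) + 1 = 1 + k**2 - 5*k)
t = -34/3 (t = -((-1 + (1 + (-4)**2 - 5*(-4))) + (-3 + 1))/3 = -((-1 + (1 + 16 + 20)) - 2)/3 = -((-1 + 37) - 2)/3 = -(36 - 2)/3 = -1/3*34 = -34/3 ≈ -11.333)
(Y - t)**2 = (-4 - 1*(-34/3))**2 = (-4 + 34/3)**2 = (22/3)**2 = 484/9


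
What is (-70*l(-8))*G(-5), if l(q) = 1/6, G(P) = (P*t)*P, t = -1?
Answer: 875/3 ≈ 291.67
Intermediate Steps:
G(P) = -P² (G(P) = (P*(-1))*P = (-P)*P = -P²)
l(q) = ⅙
(-70*l(-8))*G(-5) = (-70*⅙)*(-1*(-5)²) = -(-35)*25/3 = -35/3*(-25) = 875/3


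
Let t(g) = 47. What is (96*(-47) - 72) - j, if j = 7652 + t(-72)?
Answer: -12283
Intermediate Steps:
j = 7699 (j = 7652 + 47 = 7699)
(96*(-47) - 72) - j = (96*(-47) - 72) - 1*7699 = (-4512 - 72) - 7699 = -4584 - 7699 = -12283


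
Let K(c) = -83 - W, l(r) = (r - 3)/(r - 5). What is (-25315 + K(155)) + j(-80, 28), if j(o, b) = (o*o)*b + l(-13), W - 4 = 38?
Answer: 1383848/9 ≈ 1.5376e+5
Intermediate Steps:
W = 42 (W = 4 + 38 = 42)
l(r) = (-3 + r)/(-5 + r)
K(c) = -125 (K(c) = -83 - 1*42 = -83 - 42 = -125)
j(o, b) = 8/9 + b*o² (j(o, b) = (o*o)*b + (-3 - 13)/(-5 - 13) = o²*b - 16/(-18) = b*o² - 1/18*(-16) = b*o² + 8/9 = 8/9 + b*o²)
(-25315 + K(155)) + j(-80, 28) = (-25315 - 125) + (8/9 + 28*(-80)²) = -25440 + (8/9 + 28*6400) = -25440 + (8/9 + 179200) = -25440 + 1612808/9 = 1383848/9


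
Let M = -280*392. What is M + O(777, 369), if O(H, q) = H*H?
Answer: 493969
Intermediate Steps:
O(H, q) = H²
M = -109760
M + O(777, 369) = -109760 + 777² = -109760 + 603729 = 493969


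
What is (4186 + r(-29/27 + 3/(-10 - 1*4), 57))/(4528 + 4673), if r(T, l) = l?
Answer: 4243/9201 ≈ 0.46115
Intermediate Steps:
(4186 + r(-29/27 + 3/(-10 - 1*4), 57))/(4528 + 4673) = (4186 + 57)/(4528 + 4673) = 4243/9201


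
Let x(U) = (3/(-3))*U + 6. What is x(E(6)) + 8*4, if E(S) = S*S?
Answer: 2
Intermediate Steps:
E(S) = S**2
x(U) = 6 - U (x(U) = (3*(-1/3))*U + 6 = -U + 6 = 6 - U)
x(E(6)) + 8*4 = (6 - 1*6**2) + 8*4 = (6 - 1*36) + 32 = (6 - 36) + 32 = -30 + 32 = 2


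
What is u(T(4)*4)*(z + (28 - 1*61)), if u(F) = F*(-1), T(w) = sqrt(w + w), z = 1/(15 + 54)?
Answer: 18208*sqrt(2)/69 ≈ 373.19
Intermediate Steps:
z = 1/69 ≈ 0.014493
T(w) = sqrt(2)*sqrt(w) (T(w) = sqrt(2*w) = sqrt(2)*sqrt(w))
u(F) = -F
u(T(4)*4)*(z + (28 - 1*61)) = (-sqrt(2)*sqrt(4)*4)*(1/69 + (28 - 1*61)) = (-sqrt(2)*2*4)*(1/69 + (28 - 61)) = (-2*sqrt(2)*4)*(1/69 - 33) = -8*sqrt(2)*(-2276/69) = 18208*sqrt(2)/69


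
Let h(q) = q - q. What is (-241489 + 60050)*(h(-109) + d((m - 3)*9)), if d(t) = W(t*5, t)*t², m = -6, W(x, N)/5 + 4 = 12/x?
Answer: 23984784288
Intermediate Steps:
W(x, N) = -20 + 60/x (W(x, N) = -20 + 5*(12/x) = -20 + 60/x)
d(t) = t²*(-20 + 12/t) (d(t) = (-20 + 60/((t*5)))*t² = (-20 + 60/((5*t)))*t² = (-20 + 60*(1/(5*t)))*t² = (-20 + 12/t)*t² = t²*(-20 + 12/t))
h(q) = 0
(-241489 + 60050)*(h(-109) + d((m - 3)*9)) = (-241489 + 60050)*(0 + 4*((-6 - 3)*9)*(3 - 5*(-6 - 3)*9)) = -181439*(0 + 4*(-9*9)*(3 - (-45)*9)) = -181439*(0 + 4*(-81)*(3 - 5*(-81))) = -181439*(0 + 4*(-81)*(3 + 405)) = -181439*(0 + 4*(-81)*408) = -181439*(0 - 132192) = -181439*(-132192) = 23984784288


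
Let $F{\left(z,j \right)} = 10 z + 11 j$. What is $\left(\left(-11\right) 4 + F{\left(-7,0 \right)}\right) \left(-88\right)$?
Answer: $10032$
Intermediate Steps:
$\left(\left(-11\right) 4 + F{\left(-7,0 \right)}\right) \left(-88\right) = \left(\left(-11\right) 4 + \left(10 \left(-7\right) + 11 \cdot 0\right)\right) \left(-88\right) = \left(-44 + \left(-70 + 0\right)\right) \left(-88\right) = \left(-44 - 70\right) \left(-88\right) = \left(-114\right) \left(-88\right) = 10032$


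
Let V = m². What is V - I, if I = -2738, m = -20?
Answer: 3138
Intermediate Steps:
V = 400 (V = (-20)² = 400)
V - I = 400 - 1*(-2738) = 400 + 2738 = 3138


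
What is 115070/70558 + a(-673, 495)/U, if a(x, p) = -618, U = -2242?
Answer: 75397946/39547759 ≈ 1.9065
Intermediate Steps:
115070/70558 + a(-673, 495)/U = 115070/70558 - 618/(-2242) = 115070*(1/70558) - 618*(-1/2242) = 57535/35279 + 309/1121 = 75397946/39547759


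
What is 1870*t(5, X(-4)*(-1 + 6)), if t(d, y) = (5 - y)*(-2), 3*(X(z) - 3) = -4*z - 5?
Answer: 317900/3 ≈ 1.0597e+5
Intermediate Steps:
X(z) = 4/3 - 4*z/3 (X(z) = 3 + (-4*z - 5)/3 = 3 + (-5 - 4*z)/3 = 3 + (-5/3 - 4*z/3) = 4/3 - 4*z/3)
t(d, y) = -10 + 2*y
1870*t(5, X(-4)*(-1 + 6)) = 1870*(-10 + 2*((4/3 - 4/3*(-4))*(-1 + 6))) = 1870*(-10 + 2*((4/3 + 16/3)*5)) = 1870*(-10 + 2*((20/3)*5)) = 1870*(-10 + 2*(100/3)) = 1870*(-10 + 200/3) = 1870*(170/3) = 317900/3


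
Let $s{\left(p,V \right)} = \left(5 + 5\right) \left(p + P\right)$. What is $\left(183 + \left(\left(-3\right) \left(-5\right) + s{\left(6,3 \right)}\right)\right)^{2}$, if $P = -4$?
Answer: $47524$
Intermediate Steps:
$s{\left(p,V \right)} = -40 + 10 p$ ($s{\left(p,V \right)} = \left(5 + 5\right) \left(p - 4\right) = 10 \left(-4 + p\right) = -40 + 10 p$)
$\left(183 + \left(\left(-3\right) \left(-5\right) + s{\left(6,3 \right)}\right)\right)^{2} = \left(183 + \left(\left(-3\right) \left(-5\right) + \left(-40 + 10 \cdot 6\right)\right)\right)^{2} = \left(183 + \left(15 + \left(-40 + 60\right)\right)\right)^{2} = \left(183 + \left(15 + 20\right)\right)^{2} = \left(183 + 35\right)^{2} = 218^{2} = 47524$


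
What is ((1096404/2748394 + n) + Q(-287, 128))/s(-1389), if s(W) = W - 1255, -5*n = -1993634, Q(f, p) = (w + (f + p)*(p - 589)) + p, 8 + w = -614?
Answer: -3239890665833/18166884340 ≈ -178.34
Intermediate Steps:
w = -622 (w = -8 - 614 = -622)
Q(f, p) = -622 + p + (-589 + p)*(f + p) (Q(f, p) = (-622 + (f + p)*(p - 589)) + p = (-622 + (f + p)*(-589 + p)) + p = (-622 + (-589 + p)*(f + p)) + p = -622 + p + (-589 + p)*(f + p))
n = 1993634/5 (n = -⅕*(-1993634) = 1993634/5 ≈ 3.9873e+5)
s(W) = -1255 + W
((1096404/2748394 + n) + Q(-287, 128))/s(-1389) = ((1096404/2748394 + 1993634/5) + (-622 + 128² - 589*(-287) - 588*128 - 287*128))/(-1255 - 1389) = ((1096404*(1/2748394) + 1993634/5) + (-622 + 16384 + 169043 - 75264 - 36736))/(-2644) = ((548202/1374197 + 1993634/5) + 72805)*(-1/2644) = (2739648602908/6870985 + 72805)*(-1/2644) = (3239890665833/6870985)*(-1/2644) = -3239890665833/18166884340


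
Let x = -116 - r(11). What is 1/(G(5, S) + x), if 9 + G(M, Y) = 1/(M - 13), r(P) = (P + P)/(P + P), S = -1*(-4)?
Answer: -8/1009 ≈ -0.0079286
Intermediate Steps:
S = 4
r(P) = 1 (r(P) = (2*P)/((2*P)) = (2*P)*(1/(2*P)) = 1)
G(M, Y) = -9 + 1/(-13 + M) (G(M, Y) = -9 + 1/(M - 13) = -9 + 1/(-13 + M))
x = -117 (x = -116 - 1*1 = -116 - 1 = -117)
1/(G(5, S) + x) = 1/((118 - 9*5)/(-13 + 5) - 117) = 1/((118 - 45)/(-8) - 117) = 1/(-⅛*73 - 117) = 1/(-73/8 - 117) = 1/(-1009/8) = -8/1009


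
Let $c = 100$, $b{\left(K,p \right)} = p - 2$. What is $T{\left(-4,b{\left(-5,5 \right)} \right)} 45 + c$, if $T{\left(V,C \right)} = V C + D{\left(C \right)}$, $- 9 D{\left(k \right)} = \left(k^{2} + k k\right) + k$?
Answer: $-545$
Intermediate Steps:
$D{\left(k \right)} = - \frac{2 k^{2}}{9} - \frac{k}{9}$ ($D{\left(k \right)} = - \frac{\left(k^{2} + k k\right) + k}{9} = - \frac{\left(k^{2} + k^{2}\right) + k}{9} = - \frac{2 k^{2} + k}{9} = - \frac{k + 2 k^{2}}{9} = - \frac{2 k^{2}}{9} - \frac{k}{9}$)
$b{\left(K,p \right)} = -2 + p$
$T{\left(V,C \right)} = C V - \frac{C \left(1 + 2 C\right)}{9}$ ($T{\left(V,C \right)} = V C - \frac{C \left(1 + 2 C\right)}{9} = C V - \frac{C \left(1 + 2 C\right)}{9}$)
$T{\left(-4,b{\left(-5,5 \right)} \right)} 45 + c = \frac{\left(-2 + 5\right) \left(-1 - 2 \left(-2 + 5\right) + 9 \left(-4\right)\right)}{9} \cdot 45 + 100 = \frac{1}{9} \cdot 3 \left(-1 - 6 - 36\right) 45 + 100 = \frac{1}{9} \cdot 3 \left(-43\right) 45 + 100 = \left(- \frac{43}{3}\right) 45 + 100 = -645 + 100 = -545$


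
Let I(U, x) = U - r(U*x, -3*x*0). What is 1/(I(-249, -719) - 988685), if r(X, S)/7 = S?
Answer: -1/988934 ≈ -1.0112e-6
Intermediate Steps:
r(X, S) = 7*S
I(U, x) = U (I(U, x) = U - 7*-3*x*0 = U - 7*0 = U - 1*0 = U + 0 = U)
1/(I(-249, -719) - 988685) = 1/(-249 - 988685) = 1/(-988934) = -1/988934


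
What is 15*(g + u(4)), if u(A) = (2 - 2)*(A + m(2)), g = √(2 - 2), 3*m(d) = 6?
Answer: 0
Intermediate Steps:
m(d) = 2 (m(d) = (⅓)*6 = 2)
g = 0 (g = √0 = 0)
u(A) = 0 (u(A) = (2 - 2)*(A + 2) = 0*(2 + A) = 0)
15*(g + u(4)) = 15*(0 + 0) = 15*0 = 0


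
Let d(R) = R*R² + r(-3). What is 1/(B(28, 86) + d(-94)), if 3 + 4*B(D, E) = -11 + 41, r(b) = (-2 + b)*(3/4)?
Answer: -1/830581 ≈ -1.2040e-6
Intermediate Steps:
r(b) = -3/2 + 3*b/4 (r(b) = (-2 + b)*(3*(¼)) = (-2 + b)*(¾) = -3/2 + 3*b/4)
d(R) = -15/4 + R³ (d(R) = R*R² + (-3/2 + (¾)*(-3)) = R³ + (-3/2 - 9/4) = R³ - 15/4 = -15/4 + R³)
B(D, E) = 27/4 (B(D, E) = -¾ + (-11 + 41)/4 = -¾ + (¼)*30 = -¾ + 15/2 = 27/4)
1/(B(28, 86) + d(-94)) = 1/(27/4 + (-15/4 + (-94)³)) = 1/(27/4 + (-15/4 - 830584)) = 1/(27/4 - 3322351/4) = 1/(-830581) = -1/830581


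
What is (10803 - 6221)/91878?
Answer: 2291/45939 ≈ 0.049870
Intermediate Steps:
(10803 - 6221)/91878 = 4582*(1/91878) = 2291/45939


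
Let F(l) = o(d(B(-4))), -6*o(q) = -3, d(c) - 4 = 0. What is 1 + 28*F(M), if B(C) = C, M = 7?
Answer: 15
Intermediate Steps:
d(c) = 4 (d(c) = 4 + 0 = 4)
o(q) = ½ (o(q) = -⅙*(-3) = ½)
F(l) = ½
1 + 28*F(M) = 1 + 28*(½) = 1 + 14 = 15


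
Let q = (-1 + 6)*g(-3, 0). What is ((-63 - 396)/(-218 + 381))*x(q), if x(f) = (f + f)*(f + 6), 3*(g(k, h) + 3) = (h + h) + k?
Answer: -257040/163 ≈ -1576.9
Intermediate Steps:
g(k, h) = -3 + k/3 + 2*h/3 (g(k, h) = -3 + ((h + h) + k)/3 = -3 + (2*h + k)/3 = -3 + (k + 2*h)/3 = -3 + (k/3 + 2*h/3) = -3 + k/3 + 2*h/3)
q = -20 (q = (-1 + 6)*(-3 + (1/3)*(-3) + (2/3)*0) = 5*(-3 - 1 + 0) = 5*(-4) = -20)
x(f) = 2*f*(6 + f) (x(f) = (2*f)*(6 + f) = 2*f*(6 + f))
((-63 - 396)/(-218 + 381))*x(q) = ((-63 - 396)/(-218 + 381))*(2*(-20)*(6 - 20)) = (-459/163)*(2*(-20)*(-14)) = -459*1/163*560 = -459/163*560 = -257040/163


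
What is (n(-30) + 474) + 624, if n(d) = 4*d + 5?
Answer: 983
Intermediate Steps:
n(d) = 5 + 4*d
(n(-30) + 474) + 624 = ((5 + 4*(-30)) + 474) + 624 = ((5 - 120) + 474) + 624 = (-115 + 474) + 624 = 359 + 624 = 983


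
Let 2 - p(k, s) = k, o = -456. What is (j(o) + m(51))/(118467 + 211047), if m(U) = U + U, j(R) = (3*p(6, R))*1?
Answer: 15/54919 ≈ 0.00027313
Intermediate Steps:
p(k, s) = 2 - k
j(R) = -12 (j(R) = (3*(2 - 1*6))*1 = (3*(2 - 6))*1 = (3*(-4))*1 = -12*1 = -12)
m(U) = 2*U
(j(o) + m(51))/(118467 + 211047) = (-12 + 2*51)/(118467 + 211047) = (-12 + 102)/329514 = 90*(1/329514) = 15/54919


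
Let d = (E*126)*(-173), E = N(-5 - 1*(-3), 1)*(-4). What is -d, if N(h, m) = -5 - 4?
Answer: 784728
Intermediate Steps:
N(h, m) = -9
E = 36 (E = -9*(-4) = 36)
d = -784728 (d = (36*126)*(-173) = 4536*(-173) = -784728)
-d = -1*(-784728) = 784728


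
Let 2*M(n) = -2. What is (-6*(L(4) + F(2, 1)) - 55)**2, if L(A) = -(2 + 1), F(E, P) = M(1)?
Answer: 961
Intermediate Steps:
M(n) = -1 (M(n) = (1/2)*(-2) = -1)
F(E, P) = -1
L(A) = -3 (L(A) = -1*3 = -3)
(-6*(L(4) + F(2, 1)) - 55)**2 = (-6*(-3 - 1) - 55)**2 = (-6*(-4) - 55)**2 = (24 - 55)**2 = (-31)**2 = 961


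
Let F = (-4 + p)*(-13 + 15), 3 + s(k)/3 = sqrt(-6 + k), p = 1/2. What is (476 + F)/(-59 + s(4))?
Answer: -15946/2321 - 1407*I*sqrt(2)/4642 ≈ -6.8703 - 0.42865*I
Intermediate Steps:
p = 1/2 (p = 1*(1/2) = 1/2 ≈ 0.50000)
s(k) = -9 + 3*sqrt(-6 + k)
F = -7 (F = (-4 + 1/2)*(-13 + 15) = -7/2*2 = -7)
(476 + F)/(-59 + s(4)) = (476 - 7)/(-59 + (-9 + 3*sqrt(-6 + 4))) = 469/(-59 + (-9 + 3*sqrt(-2))) = 469/(-59 + (-9 + 3*(I*sqrt(2)))) = 469/(-59 + (-9 + 3*I*sqrt(2))) = 469/(-68 + 3*I*sqrt(2))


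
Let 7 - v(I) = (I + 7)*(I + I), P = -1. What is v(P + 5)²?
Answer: 6561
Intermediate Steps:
v(I) = 7 - 2*I*(7 + I) (v(I) = 7 - (I + 7)*(I + I) = 7 - (7 + I)*2*I = 7 - 2*I*(7 + I))
v(P + 5)² = (7 - 14*(-1 + 5) - 2*(-1 + 5)²)² = (7 - 14*4 - 2*4²)² = (7 - 56 - 2*16)² = (7 - 56 - 32)² = (-81)² = 6561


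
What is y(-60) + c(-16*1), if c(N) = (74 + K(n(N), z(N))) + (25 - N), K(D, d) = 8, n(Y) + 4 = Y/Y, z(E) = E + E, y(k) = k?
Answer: 63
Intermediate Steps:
z(E) = 2*E
n(Y) = -3 (n(Y) = -4 + Y/Y = -4 + 1 = -3)
c(N) = 107 - N (c(N) = (74 + 8) + (25 - N) = 82 + (25 - N) = 107 - N)
y(-60) + c(-16*1) = -60 + (107 - (-16)) = -60 + (107 - 1*(-16)) = -60 + (107 + 16) = -60 + 123 = 63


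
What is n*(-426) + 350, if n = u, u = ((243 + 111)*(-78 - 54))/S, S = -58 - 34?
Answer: -4968482/23 ≈ -2.1602e+5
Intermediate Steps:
S = -92
u = 11682/23 (u = ((243 + 111)*(-78 - 54))/(-92) = (354*(-132))*(-1/92) = -46728*(-1/92) = 11682/23 ≈ 507.91)
n = 11682/23 ≈ 507.91
n*(-426) + 350 = (11682/23)*(-426) + 350 = -4976532/23 + 350 = -4968482/23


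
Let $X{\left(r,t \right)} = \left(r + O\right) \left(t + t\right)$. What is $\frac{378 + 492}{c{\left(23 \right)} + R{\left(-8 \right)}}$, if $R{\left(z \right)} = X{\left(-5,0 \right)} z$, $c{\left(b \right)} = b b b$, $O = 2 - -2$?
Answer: $\frac{870}{12167} \approx 0.071505$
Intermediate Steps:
$O = 4$ ($O = 2 + 2 = 4$)
$X{\left(r,t \right)} = 2 t \left(4 + r\right)$ ($X{\left(r,t \right)} = \left(r + 4\right) \left(t + t\right) = \left(4 + r\right) 2 t = 2 t \left(4 + r\right)$)
$c{\left(b \right)} = b^{3}$ ($c{\left(b \right)} = b^{2} b = b^{3}$)
$R{\left(z \right)} = 0$ ($R{\left(z \right)} = 2 \cdot 0 \left(4 - 5\right) z = 2 \cdot 0 \left(-1\right) z = 0 z = 0$)
$\frac{378 + 492}{c{\left(23 \right)} + R{\left(-8 \right)}} = \frac{378 + 492}{23^{3} + 0} = \frac{870}{12167 + 0} = \frac{870}{12167}$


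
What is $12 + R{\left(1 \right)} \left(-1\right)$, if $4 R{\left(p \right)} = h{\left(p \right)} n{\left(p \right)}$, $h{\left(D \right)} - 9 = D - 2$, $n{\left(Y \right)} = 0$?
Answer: $12$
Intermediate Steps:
$h{\left(D \right)} = 7 + D$ ($h{\left(D \right)} = 9 + \left(D - 2\right) = 9 + \left(-2 + D\right) = 7 + D$)
$R{\left(p \right)} = 0$ ($R{\left(p \right)} = \frac{\left(7 + p\right) 0}{4} = \frac{1}{4} \cdot 0 = 0$)
$12 + R{\left(1 \right)} \left(-1\right) = 12 + 0 \left(-1\right) = 12 + 0 = 12$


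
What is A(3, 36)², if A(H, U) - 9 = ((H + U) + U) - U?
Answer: 2304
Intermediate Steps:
A(H, U) = 9 + H + U (A(H, U) = 9 + (((H + U) + U) - U) = 9 + ((H + 2*U) - U) = 9 + (H + U) = 9 + H + U)
A(3, 36)² = (9 + 3 + 36)² = 48² = 2304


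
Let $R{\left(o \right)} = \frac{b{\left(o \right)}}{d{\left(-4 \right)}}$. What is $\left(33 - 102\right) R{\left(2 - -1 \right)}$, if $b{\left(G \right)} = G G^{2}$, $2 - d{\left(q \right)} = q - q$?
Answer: $- \frac{1863}{2} \approx -931.5$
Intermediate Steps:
$d{\left(q \right)} = 2$ ($d{\left(q \right)} = 2 - \left(q - q\right) = 2 - 0 = 2 + 0 = 2$)
$b{\left(G \right)} = G^{3}$
$R{\left(o \right)} = \frac{o^{3}}{2}$
$\left(33 - 102\right) R{\left(2 - -1 \right)} = \left(33 - 102\right) \frac{\left(2 - -1\right)^{3}}{2} = - 69 \frac{\left(2 + 1\right)^{3}}{2} = - 69 \frac{3^{3}}{2} = - 69 \cdot \frac{1}{2} \cdot 27 = \left(-69\right) \frac{27}{2} = - \frac{1863}{2}$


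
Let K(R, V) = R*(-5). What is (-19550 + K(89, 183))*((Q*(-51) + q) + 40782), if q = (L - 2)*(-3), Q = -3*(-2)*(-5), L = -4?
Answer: -846388350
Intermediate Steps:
Q = -30 (Q = 6*(-5) = -30)
q = 18 (q = (-4 - 2)*(-3) = -6*(-3) = 18)
K(R, V) = -5*R
(-19550 + K(89, 183))*((Q*(-51) + q) + 40782) = (-19550 - 5*89)*((-30*(-51) + 18) + 40782) = (-19550 - 445)*((1530 + 18) + 40782) = -19995*(1548 + 40782) = -19995*42330 = -846388350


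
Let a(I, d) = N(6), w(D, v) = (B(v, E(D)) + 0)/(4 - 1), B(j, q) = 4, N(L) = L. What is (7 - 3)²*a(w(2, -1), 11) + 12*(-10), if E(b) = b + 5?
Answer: -24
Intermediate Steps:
E(b) = 5 + b
w(D, v) = 4/3 (w(D, v) = (4 + 0)/(4 - 1) = 4/3)
a(I, d) = 6
(7 - 3)²*a(w(2, -1), 11) + 12*(-10) = (7 - 3)²*6 + 12*(-10) = 4²*6 - 120 = 16*6 - 120 = 96 - 120 = -24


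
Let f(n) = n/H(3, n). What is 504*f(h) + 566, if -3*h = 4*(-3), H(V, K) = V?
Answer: 1238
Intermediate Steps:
h = 4 (h = -4*(-3)/3 = -1/3*(-12) = 4)
f(n) = n/3
504*f(h) + 566 = 504*((1/3)*4) + 566 = 504*(4/3) + 566 = 672 + 566 = 1238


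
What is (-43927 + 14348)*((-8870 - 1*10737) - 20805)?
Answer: 1195346548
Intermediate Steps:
(-43927 + 14348)*((-8870 - 1*10737) - 20805) = -29579*((-8870 - 10737) - 20805) = -29579*(-19607 - 20805) = -29579*(-40412) = 1195346548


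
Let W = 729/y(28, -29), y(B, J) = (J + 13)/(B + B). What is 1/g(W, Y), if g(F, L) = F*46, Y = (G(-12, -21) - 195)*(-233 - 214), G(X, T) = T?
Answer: -1/117369 ≈ -8.5201e-6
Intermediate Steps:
y(B, J) = (13 + J)/(2*B) (y(B, J) = (13 + J)/((2*B)) = (13 + J)*(1/(2*B)) = (13 + J)/(2*B))
Y = 96552 (Y = (-21 - 195)*(-233 - 214) = -216*(-447) = 96552)
W = -5103/2 (W = 729/(((½)*(13 - 29)/28)) = 729/(((½)*(1/28)*(-16))) = 729/(-2/7) = 729*(-7/2) = -5103/2 ≈ -2551.5)
g(F, L) = 46*F
1/g(W, Y) = 1/(46*(-5103/2)) = 1/(-117369) = -1/117369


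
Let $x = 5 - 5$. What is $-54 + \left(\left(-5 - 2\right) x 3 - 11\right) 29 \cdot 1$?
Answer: $-373$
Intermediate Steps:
$x = 0$
$-54 + \left(\left(-5 - 2\right) x 3 - 11\right) 29 \cdot 1 = -54 + \left(\left(-5 - 2\right) 0 \cdot 3 - 11\right) 29 \cdot 1 = -54 + \left(\left(-7\right) 0 \cdot 3 - 11\right) 29 = -54 + \left(0 \cdot 3 - 11\right) 29 = -54 + \left(0 - 11\right) 29 = -54 - 319 = -373$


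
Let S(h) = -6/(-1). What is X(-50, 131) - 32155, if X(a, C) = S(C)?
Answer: -32149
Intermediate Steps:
S(h) = 6 (S(h) = -6*(-1) = 6)
X(a, C) = 6
X(-50, 131) - 32155 = 6 - 32155 = -32149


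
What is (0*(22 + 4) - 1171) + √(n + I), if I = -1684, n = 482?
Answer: -1171 + I*√1202 ≈ -1171.0 + 34.67*I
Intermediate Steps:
(0*(22 + 4) - 1171) + √(n + I) = (0*(22 + 4) - 1171) + √(482 - 1684) = (0*26 - 1171) + √(-1202) = (0 - 1171) + I*√1202 = -1171 + I*√1202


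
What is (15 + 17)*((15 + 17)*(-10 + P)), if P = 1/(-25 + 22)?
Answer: -31744/3 ≈ -10581.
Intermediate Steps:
P = -⅓ (P = 1/(-3) = -⅓ ≈ -0.33333)
(15 + 17)*((15 + 17)*(-10 + P)) = (15 + 17)*((15 + 17)*(-10 - ⅓)) = 32*(32*(-31/3)) = 32*(-992/3) = -31744/3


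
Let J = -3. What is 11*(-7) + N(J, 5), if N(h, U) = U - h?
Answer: -69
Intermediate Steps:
11*(-7) + N(J, 5) = 11*(-7) + (5 - 1*(-3)) = -77 + (5 + 3) = -77 + 8 = -69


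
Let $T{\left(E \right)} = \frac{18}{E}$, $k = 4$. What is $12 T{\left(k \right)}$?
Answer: $54$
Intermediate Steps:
$12 T{\left(k \right)} = 12 \cdot \frac{18}{4} = 12 \cdot 18 \cdot \frac{1}{4} = 12 \cdot \frac{9}{2} = 54$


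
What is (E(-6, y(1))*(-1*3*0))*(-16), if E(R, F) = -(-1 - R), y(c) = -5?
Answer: 0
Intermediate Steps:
E(R, F) = 1 + R
(E(-6, y(1))*(-1*3*0))*(-16) = ((1 - 6)*(-1*3*0))*(-16) = -(-15)*0*(-16) = -5*0*(-16) = 0*(-16) = 0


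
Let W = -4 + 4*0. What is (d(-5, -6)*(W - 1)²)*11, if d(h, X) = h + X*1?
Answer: -3025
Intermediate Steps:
d(h, X) = X + h (d(h, X) = h + X = X + h)
W = -4 (W = -4 + 0 = -4)
(d(-5, -6)*(W - 1)²)*11 = ((-6 - 5)*(-4 - 1)²)*11 = -11*(-5)²*11 = -11*25*11 = -275*11 = -3025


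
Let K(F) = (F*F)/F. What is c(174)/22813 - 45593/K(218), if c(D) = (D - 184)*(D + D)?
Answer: -1040871749/4973234 ≈ -209.29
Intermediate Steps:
c(D) = 2*D*(-184 + D) (c(D) = (-184 + D)*(2*D) = 2*D*(-184 + D))
K(F) = F (K(F) = F²/F = F)
c(174)/22813 - 45593/K(218) = (2*174*(-184 + 174))/22813 - 45593/218 = (2*174*(-10))*(1/22813) - 45593*1/218 = -3480*1/22813 - 45593/218 = -3480/22813 - 45593/218 = -1040871749/4973234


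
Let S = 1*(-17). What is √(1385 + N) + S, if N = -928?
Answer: -17 + √457 ≈ 4.3776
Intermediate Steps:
S = -17
√(1385 + N) + S = √(1385 - 928) - 17 = √457 - 17 = -17 + √457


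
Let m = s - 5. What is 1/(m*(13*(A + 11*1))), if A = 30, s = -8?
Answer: -1/6929 ≈ -0.00014432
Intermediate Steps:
m = -13 (m = -8 - 5 = -13)
1/(m*(13*(A + 11*1))) = 1/(-169*(30 + 11*1)) = 1/(-169*(30 + 11)) = 1/(-169*41) = 1/(-13*533) = 1/(-6929) = -1/6929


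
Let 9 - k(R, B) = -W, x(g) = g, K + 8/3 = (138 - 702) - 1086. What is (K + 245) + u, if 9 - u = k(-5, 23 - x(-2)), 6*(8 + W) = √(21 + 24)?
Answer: -4199/3 - √5/2 ≈ -1400.8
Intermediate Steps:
K = -4958/3 (K = -8/3 + ((138 - 702) - 1086) = -8/3 + (-564 - 1086) = -8/3 - 1650 = -4958/3 ≈ -1652.7)
W = -8 + √5/2 (W = -8 + √(21 + 24)/6 = -8 + √45/6 = -8 + (3*√5)/6 = -8 + √5/2 ≈ -6.8820)
k(R, B) = 1 + √5/2 (k(R, B) = 9 - (-1)*(-8 + √5/2) = 9 - (8 - √5/2) = 9 + (-8 + √5/2) = 1 + √5/2)
u = 8 - √5/2 (u = 9 - (1 + √5/2) = 9 + (-1 - √5/2) = 8 - √5/2 ≈ 6.8820)
(K + 245) + u = (-4958/3 + 245) + (8 - √5/2) = -4223/3 + (8 - √5/2) = -4199/3 - √5/2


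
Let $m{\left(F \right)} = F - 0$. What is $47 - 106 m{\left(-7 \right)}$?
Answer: $789$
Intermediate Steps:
$m{\left(F \right)} = F$ ($m{\left(F \right)} = F + 0 = F$)
$47 - 106 m{\left(-7 \right)} = 47 - -742 = 47 + 742 = 789$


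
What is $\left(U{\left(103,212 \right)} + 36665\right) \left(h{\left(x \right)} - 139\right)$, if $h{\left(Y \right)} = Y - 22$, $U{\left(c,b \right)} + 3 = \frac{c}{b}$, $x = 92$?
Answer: $- \frac{536298843}{212} \approx -2.5297 \cdot 10^{6}$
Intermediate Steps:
$U{\left(c,b \right)} = -3 + \frac{c}{b}$
$h{\left(Y \right)} = -22 + Y$
$\left(U{\left(103,212 \right)} + 36665\right) \left(h{\left(x \right)} - 139\right) = \left(\left(-3 + \frac{103}{212}\right) + 36665\right) \left(\left(-22 + 92\right) - 139\right) = \left(\left(-3 + 103 \cdot \frac{1}{212}\right) + 36665\right) \left(70 - 139\right) = \left(\left(-3 + \frac{103}{212}\right) + 36665\right) \left(-69\right) = \left(- \frac{533}{212} + 36665\right) \left(-69\right) = \frac{7772447}{212} \left(-69\right) = - \frac{536298843}{212}$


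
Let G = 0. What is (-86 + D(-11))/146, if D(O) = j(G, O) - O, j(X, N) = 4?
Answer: -71/146 ≈ -0.48630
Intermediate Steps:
D(O) = 4 - O
(-86 + D(-11))/146 = (-86 + (4 - 1*(-11)))/146 = (-86 + (4 + 11))/146 = (-86 + 15)/146 = (1/146)*(-71) = -71/146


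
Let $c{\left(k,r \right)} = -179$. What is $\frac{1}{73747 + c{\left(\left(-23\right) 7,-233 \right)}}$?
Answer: $\frac{1}{73568} \approx 1.3593 \cdot 10^{-5}$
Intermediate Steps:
$\frac{1}{73747 + c{\left(\left(-23\right) 7,-233 \right)}} = \frac{1}{73747 - 179} = \frac{1}{73568}$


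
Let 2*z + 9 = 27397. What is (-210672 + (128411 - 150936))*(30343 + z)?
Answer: -10269296289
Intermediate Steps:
z = 13694 (z = -9/2 + (1/2)*27397 = -9/2 + 27397/2 = 13694)
(-210672 + (128411 - 150936))*(30343 + z) = (-210672 + (128411 - 150936))*(30343 + 13694) = (-210672 - 22525)*44037 = -233197*44037 = -10269296289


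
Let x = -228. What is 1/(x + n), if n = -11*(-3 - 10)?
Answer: -1/85 ≈ -0.011765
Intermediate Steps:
n = 143 (n = -11*(-13) = 143)
1/(x + n) = 1/(-228 + 143) = 1/(-85) = -1/85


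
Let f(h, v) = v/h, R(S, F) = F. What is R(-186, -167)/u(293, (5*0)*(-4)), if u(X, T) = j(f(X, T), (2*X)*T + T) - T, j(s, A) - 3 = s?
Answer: -167/3 ≈ -55.667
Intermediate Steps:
j(s, A) = 3 + s
u(X, T) = 3 - T + T/X (u(X, T) = (3 + T/X) - T = 3 - T + T/X)
R(-186, -167)/u(293, (5*0)*(-4)) = -167/(3 - 5*0*(-4) + ((5*0)*(-4))/293) = -167/(3 - 0*(-4) + (0*(-4))*(1/293)) = -167/(3 - 1*0 + 0*(1/293)) = -167/(3 + 0 + 0) = -167/3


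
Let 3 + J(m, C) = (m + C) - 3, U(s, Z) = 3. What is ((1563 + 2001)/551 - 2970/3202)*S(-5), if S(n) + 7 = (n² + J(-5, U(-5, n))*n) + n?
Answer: 259049637/882151 ≈ 293.66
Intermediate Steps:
J(m, C) = -6 + C + m (J(m, C) = -3 + ((m + C) - 3) = -3 + ((C + m) - 3) = -3 + (-3 + C + m) = -6 + C + m)
S(n) = -7 + n² - 7*n (S(n) = -7 + ((n² + (-6 + 3 - 5)*n) + n) = -7 + ((n² - 8*n) + n) = -7 + (n² - 7*n) = -7 + n² - 7*n)
((1563 + 2001)/551 - 2970/3202)*S(-5) = ((1563 + 2001)/551 - 2970/3202)*(-7 + (-5)² - 7*(-5)) = (3564*(1/551) - 2970*1/3202)*(-7 + 25 + 35) = (3564/551 - 1485/1601)*53 = (4887729/882151)*53 = 259049637/882151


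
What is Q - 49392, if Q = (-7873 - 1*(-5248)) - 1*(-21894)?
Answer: -30123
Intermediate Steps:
Q = 19269 (Q = (-7873 + 5248) + 21894 = -2625 + 21894 = 19269)
Q - 49392 = 19269 - 49392 = -30123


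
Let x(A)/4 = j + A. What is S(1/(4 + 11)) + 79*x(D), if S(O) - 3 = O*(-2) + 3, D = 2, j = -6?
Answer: -18872/15 ≈ -1258.1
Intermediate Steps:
S(O) = 6 - 2*O (S(O) = 3 + (O*(-2) + 3) = 3 + (-2*O + 3) = 3 + (3 - 2*O) = 6 - 2*O)
x(A) = -24 + 4*A (x(A) = 4*(-6 + A) = -24 + 4*A)
S(1/(4 + 11)) + 79*x(D) = (6 - 2/(4 + 11)) + 79*(-24 + 4*2) = (6 - 2/15) + 79*(-24 + 8) = (6 - 2*1/15) + 79*(-16) = (6 - 2/15) - 1264 = 88/15 - 1264 = -18872/15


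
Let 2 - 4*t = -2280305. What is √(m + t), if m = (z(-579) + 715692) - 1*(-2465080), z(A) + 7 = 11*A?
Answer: √14977891/2 ≈ 1935.1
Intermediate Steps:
t = 2280307/4 (t = ½ - ¼*(-2280305) = ½ + 2280305/4 = 2280307/4 ≈ 5.7008e+5)
z(A) = -7 + 11*A
m = 3174396 (m = ((-7 + 11*(-579)) + 715692) - 1*(-2465080) = ((-7 - 6369) + 715692) + 2465080 = (-6376 + 715692) + 2465080 = 709316 + 2465080 = 3174396)
√(m + t) = √(3174396 + 2280307/4) = √(14977891/4) = √14977891/2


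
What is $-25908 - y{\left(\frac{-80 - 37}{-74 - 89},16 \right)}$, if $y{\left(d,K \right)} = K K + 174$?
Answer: $-26338$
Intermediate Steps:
$y{\left(d,K \right)} = 174 + K^{2}$ ($y{\left(d,K \right)} = K^{2} + 174 = 174 + K^{2}$)
$-25908 - y{\left(\frac{-80 - 37}{-74 - 89},16 \right)} = -25908 - \left(174 + 16^{2}\right) = -25908 - \left(174 + 256\right) = -25908 - 430 = -26338$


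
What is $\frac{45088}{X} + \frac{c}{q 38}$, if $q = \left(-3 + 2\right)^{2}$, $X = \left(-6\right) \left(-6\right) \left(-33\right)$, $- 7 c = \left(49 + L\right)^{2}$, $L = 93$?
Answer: $- \frac{4493530}{39501} \approx -113.76$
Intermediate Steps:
$c = - \frac{20164}{7}$ ($c = - \frac{\left(49 + 93\right)^{2}}{7} = - \frac{142^{2}}{7} = \left(- \frac{1}{7}\right) 20164 = - \frac{20164}{7} \approx -2880.6$)
$X = -1188$ ($X = 36 \left(-33\right) = -1188$)
$q = 1$ ($q = \left(-1\right)^{2} = 1$)
$\frac{45088}{X} + \frac{c}{q 38} = \frac{45088}{-1188} - \frac{20164}{7 \cdot 1 \cdot 38} = 45088 \left(- \frac{1}{1188}\right) - \frac{20164}{7 \cdot 38} = - \frac{11272}{297} - \frac{10082}{133} = - \frac{4493530}{39501}$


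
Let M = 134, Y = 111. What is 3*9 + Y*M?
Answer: 14901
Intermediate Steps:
3*9 + Y*M = 3*9 + 111*134 = 27 + 14874 = 14901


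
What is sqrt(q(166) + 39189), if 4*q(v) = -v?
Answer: sqrt(156590)/2 ≈ 197.86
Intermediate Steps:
q(v) = -v/4 (q(v) = (-v)/4 = -v/4)
sqrt(q(166) + 39189) = sqrt(-1/4*166 + 39189) = sqrt(-83/2 + 39189) = sqrt(78295/2) = sqrt(156590)/2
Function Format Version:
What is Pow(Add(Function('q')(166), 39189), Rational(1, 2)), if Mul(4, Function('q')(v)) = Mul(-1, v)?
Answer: Mul(Rational(1, 2), Pow(156590, Rational(1, 2))) ≈ 197.86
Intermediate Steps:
Function('q')(v) = Mul(Rational(-1, 4), v) (Function('q')(v) = Mul(Rational(1, 4), Mul(-1, v)) = Mul(Rational(-1, 4), v))
Pow(Add(Function('q')(166), 39189), Rational(1, 2)) = Pow(Add(Mul(Rational(-1, 4), 166), 39189), Rational(1, 2)) = Pow(Add(Rational(-83, 2), 39189), Rational(1, 2)) = Pow(Rational(78295, 2), Rational(1, 2)) = Mul(Rational(1, 2), Pow(156590, Rational(1, 2)))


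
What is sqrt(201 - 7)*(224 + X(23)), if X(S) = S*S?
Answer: 753*sqrt(194) ≈ 10488.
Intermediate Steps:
X(S) = S**2
sqrt(201 - 7)*(224 + X(23)) = sqrt(201 - 7)*(224 + 23**2) = sqrt(194)*(224 + 529) = sqrt(194)*753 = 753*sqrt(194)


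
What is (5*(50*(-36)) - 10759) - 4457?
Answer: -24216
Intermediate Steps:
(5*(50*(-36)) - 10759) - 4457 = (5*(-1800) - 10759) - 4457 = (-9000 - 10759) - 4457 = -19759 - 4457 = -24216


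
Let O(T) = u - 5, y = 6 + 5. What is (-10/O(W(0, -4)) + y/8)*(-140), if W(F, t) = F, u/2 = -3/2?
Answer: -735/2 ≈ -367.50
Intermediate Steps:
u = -3 (u = 2*(-3/2) = -3)
y = 11
O(T) = -8 (O(T) = -3 - 5 = -8)
(-10/O(W(0, -4)) + y/8)*(-140) = (-10/(-8) + 11/8)*(-140) = (-10*(-1/8) + 11*(1/8))*(-140) = (5/4 + 11/8)*(-140) = (21/8)*(-140) = -735/2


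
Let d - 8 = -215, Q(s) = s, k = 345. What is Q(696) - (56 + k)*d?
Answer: 83703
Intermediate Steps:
d = -207 (d = 8 - 215 = -207)
Q(696) - (56 + k)*d = 696 - (56 + 345)*(-207) = 696 - 401*(-207) = 696 - 1*(-83007) = 696 + 83007 = 83703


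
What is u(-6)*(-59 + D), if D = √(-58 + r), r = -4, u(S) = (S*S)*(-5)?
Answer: 10620 - 180*I*√62 ≈ 10620.0 - 1417.3*I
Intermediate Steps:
u(S) = -5*S² (u(S) = S²*(-5) = -5*S²)
D = I*√62 (D = √(-58 - 4) = √(-62) = I*√62 ≈ 7.874*I)
u(-6)*(-59 + D) = (-5*(-6)²)*(-59 + I*√62) = (-5*36)*(-59 + I*√62) = -180*(-59 + I*√62) = 10620 - 180*I*√62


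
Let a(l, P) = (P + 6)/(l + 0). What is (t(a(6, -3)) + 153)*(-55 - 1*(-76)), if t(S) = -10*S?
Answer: 3108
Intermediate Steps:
a(l, P) = (6 + P)/l
(t(a(6, -3)) + 153)*(-55 - 1*(-76)) = (-10*(6 - 3)/6 + 153)*(-55 - 1*(-76)) = (-5*3/3 + 153)*(-55 + 76) = (-10*½ + 153)*21 = (-5 + 153)*21 = 148*21 = 3108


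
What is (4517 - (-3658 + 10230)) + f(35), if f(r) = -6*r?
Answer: -2265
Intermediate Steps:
(4517 - (-3658 + 10230)) + f(35) = (4517 - (-3658 + 10230)) - 6*35 = (4517 - 1*6572) - 210 = (4517 - 6572) - 210 = -2055 - 210 = -2265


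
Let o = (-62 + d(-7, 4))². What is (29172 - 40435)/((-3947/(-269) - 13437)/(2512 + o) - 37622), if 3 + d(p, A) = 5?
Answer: 9258906832/30929497111 ≈ 0.29936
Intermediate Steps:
d(p, A) = 2 (d(p, A) = -3 + 5 = 2)
o = 3600 (o = (-62 + 2)² = (-60)² = 3600)
(29172 - 40435)/((-3947/(-269) - 13437)/(2512 + o) - 37622) = (29172 - 40435)/((-3947/(-269) - 13437)/(2512 + 3600) - 37622) = -11263/((-3947*(-1/269) - 13437)/6112 - 37622) = -11263/((3947/269 - 13437)*(1/6112) - 37622) = -11263/(-3610606/269*1/6112 - 37622) = -11263/(-1805303/822064 - 37622) = -11263/(-30929497111/822064) = -11263*(-822064/30929497111) = 9258906832/30929497111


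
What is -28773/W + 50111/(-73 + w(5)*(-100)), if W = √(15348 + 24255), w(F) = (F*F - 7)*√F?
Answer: 3658103/16194671 - 90199800*√5/16194671 - 9591*√39603/13201 ≈ -156.81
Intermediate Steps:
w(F) = √F*(-7 + F²) (w(F) = (F² - 7)*√F = (-7 + F²)*√F = √F*(-7 + F²))
W = √39603 ≈ 199.01
-28773/W + 50111/(-73 + w(5)*(-100)) = -28773*√39603/39603 + 50111/(-73 + (√5*(-7 + 5²))*(-100)) = -9591*√39603/13201 + 50111/(-73 + (√5*(-7 + 25))*(-100)) = -9591*√39603/13201 + 50111/(-73 + (√5*18)*(-100)) = -9591*√39603/13201 + 50111/(-73 + (18*√5)*(-100)) = -9591*√39603/13201 + 50111/(-73 - 1800*√5) = 50111/(-73 - 1800*√5) - 9591*√39603/13201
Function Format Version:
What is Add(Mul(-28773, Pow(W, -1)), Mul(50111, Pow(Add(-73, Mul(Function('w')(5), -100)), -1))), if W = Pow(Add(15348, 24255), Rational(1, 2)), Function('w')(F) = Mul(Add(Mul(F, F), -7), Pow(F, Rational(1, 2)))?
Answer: Add(Rational(3658103, 16194671), Mul(Rational(-90199800, 16194671), Pow(5, Rational(1, 2))), Mul(Rational(-9591, 13201), Pow(39603, Rational(1, 2)))) ≈ -156.81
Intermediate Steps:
Function('w')(F) = Mul(Pow(F, Rational(1, 2)), Add(-7, Pow(F, 2))) (Function('w')(F) = Mul(Add(Pow(F, 2), -7), Pow(F, Rational(1, 2))) = Mul(Add(-7, Pow(F, 2)), Pow(F, Rational(1, 2))) = Mul(Pow(F, Rational(1, 2)), Add(-7, Pow(F, 2))))
W = Pow(39603, Rational(1, 2)) ≈ 199.01
Add(Mul(-28773, Pow(W, -1)), Mul(50111, Pow(Add(-73, Mul(Function('w')(5), -100)), -1))) = Add(Mul(-28773, Pow(Pow(39603, Rational(1, 2)), -1)), Mul(50111, Pow(Add(-73, Mul(Mul(Pow(5, Rational(1, 2)), Add(-7, Pow(5, 2))), -100)), -1))) = Add(Mul(-28773, Mul(Rational(1, 39603), Pow(39603, Rational(1, 2)))), Mul(50111, Pow(Add(-73, Mul(Mul(Pow(5, Rational(1, 2)), Add(-7, 25)), -100)), -1))) = Add(Mul(Rational(-9591, 13201), Pow(39603, Rational(1, 2))), Mul(50111, Pow(Add(-73, Mul(Mul(Pow(5, Rational(1, 2)), 18), -100)), -1))) = Add(Mul(Rational(-9591, 13201), Pow(39603, Rational(1, 2))), Mul(50111, Pow(Add(-73, Mul(Mul(18, Pow(5, Rational(1, 2))), -100)), -1))) = Add(Mul(Rational(-9591, 13201), Pow(39603, Rational(1, 2))), Mul(50111, Pow(Add(-73, Mul(-1800, Pow(5, Rational(1, 2)))), -1))) = Add(Mul(50111, Pow(Add(-73, Mul(-1800, Pow(5, Rational(1, 2)))), -1)), Mul(Rational(-9591, 13201), Pow(39603, Rational(1, 2))))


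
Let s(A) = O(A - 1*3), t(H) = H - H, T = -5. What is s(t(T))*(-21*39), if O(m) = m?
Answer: 2457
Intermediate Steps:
t(H) = 0
s(A) = -3 + A (s(A) = A - 1*3 = A - 3 = -3 + A)
s(t(T))*(-21*39) = (-3 + 0)*(-21*39) = -3*(-819) = 2457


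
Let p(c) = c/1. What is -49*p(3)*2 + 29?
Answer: -265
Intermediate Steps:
p(c) = c (p(c) = c*1 = c)
-49*p(3)*2 + 29 = -147*2 + 29 = -49*6 + 29 = -294 + 29 = -265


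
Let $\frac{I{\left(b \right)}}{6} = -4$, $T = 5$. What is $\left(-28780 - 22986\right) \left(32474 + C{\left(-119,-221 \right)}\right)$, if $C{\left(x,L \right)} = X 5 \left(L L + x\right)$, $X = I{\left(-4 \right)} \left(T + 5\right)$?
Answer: $3024890613316$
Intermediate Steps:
$I{\left(b \right)} = -24$ ($I{\left(b \right)} = 6 \left(-4\right) = -24$)
$X = -240$ ($X = - 24 \left(5 + 5\right) = \left(-24\right) 10 = -240$)
$C{\left(x,L \right)} = - 1200 x - 1200 L^{2}$ ($C{\left(x,L \right)} = \left(-240\right) 5 \left(L L + x\right) = - 1200 \left(L^{2} + x\right) = - 1200 \left(x + L^{2}\right) = - 1200 x - 1200 L^{2}$)
$\left(-28780 - 22986\right) \left(32474 + C{\left(-119,-221 \right)}\right) = \left(-28780 - 22986\right) \left(32474 - \left(-142800 + 1200 \left(-221\right)^{2}\right)\right) = - 51766 \left(32474 + \left(142800 - 58609200\right)\right) = - 51766 \left(32474 - 58466400\right) = \left(-51766\right) \left(-58433926\right) = 3024890613316$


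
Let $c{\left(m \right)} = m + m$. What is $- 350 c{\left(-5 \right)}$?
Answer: $3500$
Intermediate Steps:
$c{\left(m \right)} = 2 m$
$- 350 c{\left(-5 \right)} = - 350 \cdot 2 \left(-5\right) = \left(-350\right) \left(-10\right) = 3500$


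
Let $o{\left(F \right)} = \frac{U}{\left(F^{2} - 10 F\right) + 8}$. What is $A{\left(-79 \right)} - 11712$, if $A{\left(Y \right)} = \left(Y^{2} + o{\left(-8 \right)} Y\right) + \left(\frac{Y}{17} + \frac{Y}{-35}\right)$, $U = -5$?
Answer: $- \frac{494778359}{90440} \approx -5470.8$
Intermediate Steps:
$o{\left(F \right)} = - \frac{5}{8 + F^{2} - 10 F}$ ($o{\left(F \right)} = - \frac{5}{\left(F^{2} - 10 F\right) + 8} = - \frac{5}{8 + F^{2} - 10 F}$)
$A{\left(Y \right)} = Y^{2} - \frac{239 Y}{90440}$ ($A{\left(Y \right)} = \left(Y^{2} + - \frac{5}{8 + \left(-8\right)^{2} - -80} Y\right) + \left(\frac{Y}{17} + \frac{Y}{-35}\right) = \left(Y^{2} + - \frac{5}{8 + 64 + 80} Y\right) + \left(Y \frac{1}{17} + Y \left(- \frac{1}{35}\right)\right) = \left(Y^{2} + - \frac{5}{152} Y\right) + \left(\frac{Y}{17} - \frac{Y}{35}\right) = \left(Y^{2} + \left(-5\right) \frac{1}{152} Y\right) + \frac{18 Y}{595} = \left(Y^{2} - \frac{5 Y}{152}\right) + \frac{18 Y}{595} = Y^{2} - \frac{239 Y}{90440}$)
$A{\left(-79 \right)} - 11712 = \frac{1}{90440} \left(-79\right) \left(-239 + 90440 \left(-79\right)\right) - 11712 = \frac{1}{90440} \left(-79\right) \left(-239 - 7144760\right) - 11712 = \frac{1}{90440} \left(-79\right) \left(-7144999\right) - 11712 = \frac{564454921}{90440} - 11712 = - \frac{494778359}{90440}$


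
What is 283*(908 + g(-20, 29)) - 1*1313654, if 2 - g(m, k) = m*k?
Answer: -891984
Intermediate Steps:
g(m, k) = 2 - k*m (g(m, k) = 2 - m*k = 2 - k*m)
283*(908 + g(-20, 29)) - 1*1313654 = 283*(908 + (2 - 1*29*(-20))) - 1*1313654 = 283*(908 + (2 + 580)) - 1313654 = 283*(908 + 582) - 1313654 = 283*1490 - 1313654 = 421670 - 1313654 = -891984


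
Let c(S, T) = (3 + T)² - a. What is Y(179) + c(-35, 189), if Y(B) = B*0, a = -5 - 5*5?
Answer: 36894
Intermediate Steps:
a = -30 (a = -5 - 25 = -30)
Y(B) = 0
c(S, T) = 30 + (3 + T)² (c(S, T) = (3 + T)² - 1*(-30) = (3 + T)² + 30 = 30 + (3 + T)²)
Y(179) + c(-35, 189) = 0 + (30 + (3 + 189)²) = 0 + (30 + 192²) = 0 + (30 + 36864) = 0 + 36894 = 36894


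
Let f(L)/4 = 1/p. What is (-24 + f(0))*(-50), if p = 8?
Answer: 1175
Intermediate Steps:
f(L) = ½ (f(L) = 4/8 = 4*(⅛) = ½)
(-24 + f(0))*(-50) = (-24 + ½)*(-50) = -47/2*(-50) = 1175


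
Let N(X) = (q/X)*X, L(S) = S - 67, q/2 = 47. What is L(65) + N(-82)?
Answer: 92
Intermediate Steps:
q = 94 (q = 2*47 = 94)
L(S) = -67 + S
N(X) = 94 (N(X) = (94/X)*X = 94)
L(65) + N(-82) = (-67 + 65) + 94 = -2 + 94 = 92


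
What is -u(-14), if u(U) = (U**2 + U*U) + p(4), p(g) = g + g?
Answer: -400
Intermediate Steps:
p(g) = 2*g
u(U) = 8 + 2*U**2 (u(U) = (U**2 + U*U) + 2*4 = (U**2 + U**2) + 8 = 2*U**2 + 8 = 8 + 2*U**2)
-u(-14) = -(8 + 2*(-14)**2) = -(8 + 2*196) = -(8 + 392) = -1*400 = -400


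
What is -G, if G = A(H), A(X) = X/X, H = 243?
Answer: -1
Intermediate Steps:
A(X) = 1
G = 1
-G = -1*1 = -1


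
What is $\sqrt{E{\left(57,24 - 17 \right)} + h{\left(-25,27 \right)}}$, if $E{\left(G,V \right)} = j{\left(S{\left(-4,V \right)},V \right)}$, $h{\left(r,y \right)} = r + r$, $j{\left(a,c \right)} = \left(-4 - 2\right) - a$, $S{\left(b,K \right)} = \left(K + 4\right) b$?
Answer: $2 i \sqrt{3} \approx 3.4641 i$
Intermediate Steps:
$S{\left(b,K \right)} = b \left(4 + K\right)$ ($S{\left(b,K \right)} = \left(4 + K\right) b = b \left(4 + K\right)$)
$j{\left(a,c \right)} = -6 - a$
$h{\left(r,y \right)} = 2 r$
$E{\left(G,V \right)} = 10 + 4 V$ ($E{\left(G,V \right)} = -6 - - 4 \left(4 + V\right) = -6 - \left(-16 - 4 V\right) = -6 + \left(16 + 4 V\right) = 10 + 4 V$)
$\sqrt{E{\left(57,24 - 17 \right)} + h{\left(-25,27 \right)}} = \sqrt{\left(10 + 4 \left(24 - 17\right)\right) + 2 \left(-25\right)} = \sqrt{\left(10 + 4 \cdot 7\right) - 50} = \sqrt{\left(10 + 28\right) - 50} = \sqrt{38 - 50} = \sqrt{-12} = 2 i \sqrt{3}$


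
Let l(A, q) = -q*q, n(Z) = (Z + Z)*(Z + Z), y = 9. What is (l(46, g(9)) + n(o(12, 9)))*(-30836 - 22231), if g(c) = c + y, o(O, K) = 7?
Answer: 6792576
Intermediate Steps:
n(Z) = 4*Z² (n(Z) = (2*Z)*(2*Z) = 4*Z²)
g(c) = 9 + c (g(c) = c + 9 = 9 + c)
l(A, q) = -q²
(l(46, g(9)) + n(o(12, 9)))*(-30836 - 22231) = (-(9 + 9)² + 4*7²)*(-30836 - 22231) = (-1*18² + 4*49)*(-53067) = (-1*324 + 196)*(-53067) = (-324 + 196)*(-53067) = -128*(-53067) = 6792576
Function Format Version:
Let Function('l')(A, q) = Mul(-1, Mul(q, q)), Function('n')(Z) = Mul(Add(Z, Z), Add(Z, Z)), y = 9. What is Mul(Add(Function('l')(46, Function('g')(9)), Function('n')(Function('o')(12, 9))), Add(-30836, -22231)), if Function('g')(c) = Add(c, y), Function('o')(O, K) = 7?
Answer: 6792576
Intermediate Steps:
Function('n')(Z) = Mul(4, Pow(Z, 2)) (Function('n')(Z) = Mul(Mul(2, Z), Mul(2, Z)) = Mul(4, Pow(Z, 2)))
Function('g')(c) = Add(9, c) (Function('g')(c) = Add(c, 9) = Add(9, c))
Function('l')(A, q) = Mul(-1, Pow(q, 2))
Mul(Add(Function('l')(46, Function('g')(9)), Function('n')(Function('o')(12, 9))), Add(-30836, -22231)) = Mul(Add(Mul(-1, Pow(Add(9, 9), 2)), Mul(4, Pow(7, 2))), Add(-30836, -22231)) = Mul(Add(Mul(-1, Pow(18, 2)), Mul(4, 49)), -53067) = Mul(Add(Mul(-1, 324), 196), -53067) = Mul(Add(-324, 196), -53067) = Mul(-128, -53067) = 6792576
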